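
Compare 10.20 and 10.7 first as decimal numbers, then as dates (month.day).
As decimals: 10.20 < 10.7. As dates: 10/20 is later than 10/7 (day 20 > day 7).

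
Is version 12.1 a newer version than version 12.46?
No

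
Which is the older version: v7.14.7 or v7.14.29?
v7.14.7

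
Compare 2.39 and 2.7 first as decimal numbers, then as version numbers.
As decimals: 2.39 < 2.7. As versions: v2.39 > v2.7 (minor version 39 > 7).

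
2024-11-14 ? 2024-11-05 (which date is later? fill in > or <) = >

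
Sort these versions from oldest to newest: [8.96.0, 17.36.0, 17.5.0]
[8.96.0, 17.5.0, 17.36.0]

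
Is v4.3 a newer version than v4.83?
No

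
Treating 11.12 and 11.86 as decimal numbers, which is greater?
11.86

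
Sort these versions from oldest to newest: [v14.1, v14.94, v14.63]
[v14.1, v14.63, v14.94]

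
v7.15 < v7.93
True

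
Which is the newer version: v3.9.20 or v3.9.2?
v3.9.20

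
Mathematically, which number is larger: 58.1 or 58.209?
58.209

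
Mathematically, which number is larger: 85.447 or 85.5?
85.5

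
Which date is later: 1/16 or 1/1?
1/16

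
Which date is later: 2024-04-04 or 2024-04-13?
2024-04-13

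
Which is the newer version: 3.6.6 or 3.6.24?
3.6.24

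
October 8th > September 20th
True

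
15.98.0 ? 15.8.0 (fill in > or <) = >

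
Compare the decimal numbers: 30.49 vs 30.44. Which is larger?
30.49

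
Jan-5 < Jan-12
True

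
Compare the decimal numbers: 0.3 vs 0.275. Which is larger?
0.3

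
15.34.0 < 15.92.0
True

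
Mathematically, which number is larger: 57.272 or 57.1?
57.272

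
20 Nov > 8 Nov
True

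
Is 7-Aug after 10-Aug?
No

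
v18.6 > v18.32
False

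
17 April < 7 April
False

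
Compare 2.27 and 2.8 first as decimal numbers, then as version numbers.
As decimals: 2.27 < 2.8. As versions: v2.27 > v2.8 (minor version 27 > 8).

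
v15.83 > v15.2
True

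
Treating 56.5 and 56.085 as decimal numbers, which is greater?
56.5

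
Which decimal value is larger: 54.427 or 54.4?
54.427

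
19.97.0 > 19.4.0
True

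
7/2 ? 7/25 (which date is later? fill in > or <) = <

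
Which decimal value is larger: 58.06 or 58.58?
58.58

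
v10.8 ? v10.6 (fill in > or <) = >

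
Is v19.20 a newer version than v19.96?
No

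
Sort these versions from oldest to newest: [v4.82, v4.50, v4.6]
[v4.6, v4.50, v4.82]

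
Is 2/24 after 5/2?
No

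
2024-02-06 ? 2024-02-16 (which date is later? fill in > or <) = <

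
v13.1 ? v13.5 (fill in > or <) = <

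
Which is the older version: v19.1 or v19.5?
v19.1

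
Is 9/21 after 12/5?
No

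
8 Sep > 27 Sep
False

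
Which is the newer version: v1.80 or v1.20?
v1.80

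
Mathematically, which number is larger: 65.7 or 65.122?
65.7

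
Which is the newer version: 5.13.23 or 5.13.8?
5.13.23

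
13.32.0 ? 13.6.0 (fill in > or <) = >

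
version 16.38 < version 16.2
False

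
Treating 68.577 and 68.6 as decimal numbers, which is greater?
68.6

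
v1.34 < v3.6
True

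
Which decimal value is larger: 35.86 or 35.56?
35.86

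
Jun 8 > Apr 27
True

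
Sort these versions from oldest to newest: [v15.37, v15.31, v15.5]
[v15.5, v15.31, v15.37]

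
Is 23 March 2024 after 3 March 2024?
Yes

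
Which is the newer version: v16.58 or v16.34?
v16.58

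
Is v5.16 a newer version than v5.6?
Yes. Version numbers are compared segment by segment as integers, not as decimals: minor version 16 > 6, so v5.16 > v5.6 (even though the decimal 5.16 < 5.6).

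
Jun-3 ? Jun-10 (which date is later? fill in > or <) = <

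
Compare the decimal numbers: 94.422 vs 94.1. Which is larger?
94.422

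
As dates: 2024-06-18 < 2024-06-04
False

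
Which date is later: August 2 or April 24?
August 2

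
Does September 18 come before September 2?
No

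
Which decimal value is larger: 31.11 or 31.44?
31.44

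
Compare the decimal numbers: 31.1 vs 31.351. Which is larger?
31.351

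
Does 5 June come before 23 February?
No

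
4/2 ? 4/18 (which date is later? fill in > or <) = <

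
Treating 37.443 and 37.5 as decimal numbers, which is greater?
37.5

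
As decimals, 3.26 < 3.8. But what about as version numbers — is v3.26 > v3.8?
True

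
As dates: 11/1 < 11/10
True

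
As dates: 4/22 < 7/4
True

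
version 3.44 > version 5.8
False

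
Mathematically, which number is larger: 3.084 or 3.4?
3.4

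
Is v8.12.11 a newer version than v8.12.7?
Yes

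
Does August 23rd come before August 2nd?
No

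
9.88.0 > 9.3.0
True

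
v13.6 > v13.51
False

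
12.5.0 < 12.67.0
True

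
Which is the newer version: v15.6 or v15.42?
v15.42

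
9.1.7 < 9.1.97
True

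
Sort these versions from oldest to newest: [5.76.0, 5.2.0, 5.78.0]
[5.2.0, 5.76.0, 5.78.0]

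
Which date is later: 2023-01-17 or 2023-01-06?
2023-01-17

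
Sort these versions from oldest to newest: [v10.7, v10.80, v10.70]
[v10.7, v10.70, v10.80]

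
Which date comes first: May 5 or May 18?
May 5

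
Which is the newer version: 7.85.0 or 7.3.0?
7.85.0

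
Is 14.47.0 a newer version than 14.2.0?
Yes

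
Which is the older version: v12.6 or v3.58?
v3.58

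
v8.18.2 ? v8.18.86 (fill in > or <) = <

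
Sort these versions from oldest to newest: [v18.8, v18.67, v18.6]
[v18.6, v18.8, v18.67]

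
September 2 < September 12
True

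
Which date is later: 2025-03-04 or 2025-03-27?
2025-03-27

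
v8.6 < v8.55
True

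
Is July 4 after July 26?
No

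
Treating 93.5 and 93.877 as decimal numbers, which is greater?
93.877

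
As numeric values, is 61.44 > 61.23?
True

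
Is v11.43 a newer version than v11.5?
Yes. Version numbers are compared segment by segment as integers, not as decimals: minor version 43 > 5, so v11.43 > v11.5 (even though the decimal 11.43 < 11.5).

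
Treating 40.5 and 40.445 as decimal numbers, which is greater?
40.5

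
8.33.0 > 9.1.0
False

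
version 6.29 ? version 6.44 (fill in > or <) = <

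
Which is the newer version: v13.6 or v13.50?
v13.50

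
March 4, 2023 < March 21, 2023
True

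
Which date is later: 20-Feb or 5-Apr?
5-Apr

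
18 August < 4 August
False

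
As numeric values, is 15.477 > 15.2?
True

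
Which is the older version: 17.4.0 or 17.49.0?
17.4.0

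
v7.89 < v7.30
False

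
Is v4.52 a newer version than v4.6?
Yes. Version numbers are compared segment by segment as integers, not as decimals: minor version 52 > 6, so v4.52 > v4.6 (even though the decimal 4.52 < 4.6).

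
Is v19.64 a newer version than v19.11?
Yes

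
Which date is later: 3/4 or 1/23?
3/4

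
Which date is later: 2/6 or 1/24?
2/6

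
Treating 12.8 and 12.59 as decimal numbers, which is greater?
12.8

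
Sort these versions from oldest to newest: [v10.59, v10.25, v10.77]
[v10.25, v10.59, v10.77]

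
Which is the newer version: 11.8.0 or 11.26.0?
11.26.0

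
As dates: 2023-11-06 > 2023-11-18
False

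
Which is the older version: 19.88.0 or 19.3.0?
19.3.0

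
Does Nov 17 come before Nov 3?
No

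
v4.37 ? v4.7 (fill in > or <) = >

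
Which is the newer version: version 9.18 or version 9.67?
version 9.67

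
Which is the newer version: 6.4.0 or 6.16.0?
6.16.0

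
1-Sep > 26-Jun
True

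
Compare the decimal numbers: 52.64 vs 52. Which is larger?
52.64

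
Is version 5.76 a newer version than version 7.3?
No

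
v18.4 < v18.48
True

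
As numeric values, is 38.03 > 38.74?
False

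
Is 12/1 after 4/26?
Yes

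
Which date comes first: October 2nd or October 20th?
October 2nd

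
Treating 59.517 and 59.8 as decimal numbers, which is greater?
59.8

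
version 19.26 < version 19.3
False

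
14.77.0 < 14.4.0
False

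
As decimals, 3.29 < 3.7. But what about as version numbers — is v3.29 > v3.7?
True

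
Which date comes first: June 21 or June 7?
June 7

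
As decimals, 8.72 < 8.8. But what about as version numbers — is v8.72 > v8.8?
True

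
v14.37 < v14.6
False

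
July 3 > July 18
False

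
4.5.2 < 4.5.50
True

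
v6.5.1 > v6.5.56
False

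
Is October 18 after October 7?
Yes. Day 18 comes after day 7 in October — this is a date comparison, not a decimal one (the decimal 10.18 would be smaller than 10.7).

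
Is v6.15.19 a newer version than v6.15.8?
Yes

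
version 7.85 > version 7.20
True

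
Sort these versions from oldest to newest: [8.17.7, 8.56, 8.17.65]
[8.17.7, 8.17.65, 8.56]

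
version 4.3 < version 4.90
True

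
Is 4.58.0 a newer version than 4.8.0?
Yes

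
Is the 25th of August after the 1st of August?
Yes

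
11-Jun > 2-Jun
True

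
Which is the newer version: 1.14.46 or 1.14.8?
1.14.46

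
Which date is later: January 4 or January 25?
January 25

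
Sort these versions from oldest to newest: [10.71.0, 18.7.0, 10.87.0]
[10.71.0, 10.87.0, 18.7.0]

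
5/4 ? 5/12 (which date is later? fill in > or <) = <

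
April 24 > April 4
True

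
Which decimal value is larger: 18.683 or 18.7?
18.7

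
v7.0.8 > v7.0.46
False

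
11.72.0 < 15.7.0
True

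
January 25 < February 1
True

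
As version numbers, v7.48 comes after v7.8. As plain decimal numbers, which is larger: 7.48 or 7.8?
7.8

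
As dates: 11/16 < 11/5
False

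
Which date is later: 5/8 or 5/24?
5/24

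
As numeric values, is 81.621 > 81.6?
True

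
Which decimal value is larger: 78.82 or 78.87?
78.87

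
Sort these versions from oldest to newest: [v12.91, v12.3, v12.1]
[v12.1, v12.3, v12.91]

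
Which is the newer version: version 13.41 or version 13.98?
version 13.98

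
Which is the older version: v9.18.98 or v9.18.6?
v9.18.6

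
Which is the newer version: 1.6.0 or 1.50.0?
1.50.0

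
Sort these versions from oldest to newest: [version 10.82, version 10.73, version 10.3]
[version 10.3, version 10.73, version 10.82]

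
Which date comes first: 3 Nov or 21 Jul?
21 Jul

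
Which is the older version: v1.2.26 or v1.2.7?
v1.2.7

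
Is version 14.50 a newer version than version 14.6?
Yes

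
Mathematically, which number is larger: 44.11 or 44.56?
44.56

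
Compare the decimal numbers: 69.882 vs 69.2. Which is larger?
69.882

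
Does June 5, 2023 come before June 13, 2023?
Yes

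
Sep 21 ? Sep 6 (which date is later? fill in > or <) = >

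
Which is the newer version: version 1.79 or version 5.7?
version 5.7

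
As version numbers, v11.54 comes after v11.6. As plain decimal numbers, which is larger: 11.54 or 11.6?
11.6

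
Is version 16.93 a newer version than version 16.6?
Yes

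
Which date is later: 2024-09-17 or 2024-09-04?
2024-09-17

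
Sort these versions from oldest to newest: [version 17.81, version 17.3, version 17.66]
[version 17.3, version 17.66, version 17.81]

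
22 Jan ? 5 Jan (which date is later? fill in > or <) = >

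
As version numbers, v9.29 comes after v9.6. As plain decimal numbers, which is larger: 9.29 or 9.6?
9.6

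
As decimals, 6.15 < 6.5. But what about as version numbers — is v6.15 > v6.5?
True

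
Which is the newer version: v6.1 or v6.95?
v6.95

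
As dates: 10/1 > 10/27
False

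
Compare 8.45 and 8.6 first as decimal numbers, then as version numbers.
As decimals: 8.45 < 8.6. As versions: v8.45 > v8.6 (minor version 45 > 6).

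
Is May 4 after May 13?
No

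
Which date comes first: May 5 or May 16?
May 5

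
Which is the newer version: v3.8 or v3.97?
v3.97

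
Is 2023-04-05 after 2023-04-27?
No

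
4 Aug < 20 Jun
False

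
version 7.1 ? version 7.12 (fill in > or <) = <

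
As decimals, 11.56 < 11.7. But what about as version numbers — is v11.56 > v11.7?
True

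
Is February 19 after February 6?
Yes. Day 19 comes after day 6 in February — this is a date comparison, not a decimal one (the decimal 2.19 would be smaller than 2.6).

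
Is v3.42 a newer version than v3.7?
Yes. Version numbers are compared segment by segment as integers, not as decimals: minor version 42 > 7, so v3.42 > v3.7 (even though the decimal 3.42 < 3.7).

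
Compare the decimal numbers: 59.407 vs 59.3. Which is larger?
59.407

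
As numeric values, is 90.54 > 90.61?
False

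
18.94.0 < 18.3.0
False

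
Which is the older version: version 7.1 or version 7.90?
version 7.1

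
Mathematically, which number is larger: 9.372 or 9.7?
9.7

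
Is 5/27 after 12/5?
No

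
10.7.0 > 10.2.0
True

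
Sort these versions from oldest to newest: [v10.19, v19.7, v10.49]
[v10.19, v10.49, v19.7]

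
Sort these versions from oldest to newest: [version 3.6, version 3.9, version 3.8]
[version 3.6, version 3.8, version 3.9]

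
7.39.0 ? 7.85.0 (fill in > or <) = <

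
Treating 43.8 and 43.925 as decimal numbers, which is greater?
43.925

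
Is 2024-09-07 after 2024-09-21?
No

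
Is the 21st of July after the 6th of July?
Yes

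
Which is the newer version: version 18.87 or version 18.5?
version 18.87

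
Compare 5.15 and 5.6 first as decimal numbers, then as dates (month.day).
As decimals: 5.15 < 5.6. As dates: 5/15 is later than 5/6 (day 15 > day 6).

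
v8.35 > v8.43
False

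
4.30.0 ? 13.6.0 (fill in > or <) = <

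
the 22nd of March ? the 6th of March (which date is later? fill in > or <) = >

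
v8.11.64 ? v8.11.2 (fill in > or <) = >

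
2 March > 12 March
False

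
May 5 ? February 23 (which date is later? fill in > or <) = >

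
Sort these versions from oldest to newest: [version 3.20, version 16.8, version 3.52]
[version 3.20, version 3.52, version 16.8]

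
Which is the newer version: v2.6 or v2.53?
v2.53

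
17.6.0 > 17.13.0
False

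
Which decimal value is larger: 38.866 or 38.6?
38.866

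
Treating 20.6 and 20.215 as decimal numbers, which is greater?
20.6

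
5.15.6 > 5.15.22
False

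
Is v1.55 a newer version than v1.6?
Yes. Version numbers are compared segment by segment as integers, not as decimals: minor version 55 > 6, so v1.55 > v1.6 (even though the decimal 1.55 < 1.6).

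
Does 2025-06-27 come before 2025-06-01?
No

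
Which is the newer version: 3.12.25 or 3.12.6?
3.12.25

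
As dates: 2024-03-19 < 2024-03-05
False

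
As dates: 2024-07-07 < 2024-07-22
True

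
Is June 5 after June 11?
No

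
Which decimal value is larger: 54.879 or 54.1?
54.879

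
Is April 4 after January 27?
Yes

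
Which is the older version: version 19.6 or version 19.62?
version 19.6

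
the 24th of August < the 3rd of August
False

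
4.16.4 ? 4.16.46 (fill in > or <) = <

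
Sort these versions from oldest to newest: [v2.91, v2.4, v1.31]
[v1.31, v2.4, v2.91]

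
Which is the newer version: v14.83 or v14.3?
v14.83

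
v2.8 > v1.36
True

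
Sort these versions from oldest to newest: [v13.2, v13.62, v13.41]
[v13.2, v13.41, v13.62]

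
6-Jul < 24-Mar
False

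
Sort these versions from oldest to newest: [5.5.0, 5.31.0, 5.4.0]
[5.4.0, 5.5.0, 5.31.0]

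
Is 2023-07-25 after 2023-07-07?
Yes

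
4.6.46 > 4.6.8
True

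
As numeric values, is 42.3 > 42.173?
True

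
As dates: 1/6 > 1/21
False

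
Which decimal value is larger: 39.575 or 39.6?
39.6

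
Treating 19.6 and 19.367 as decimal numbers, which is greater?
19.6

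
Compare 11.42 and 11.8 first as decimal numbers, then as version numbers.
As decimals: 11.42 < 11.8. As versions: v11.42 > v11.8 (minor version 42 > 8).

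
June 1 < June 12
True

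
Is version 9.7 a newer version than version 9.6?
Yes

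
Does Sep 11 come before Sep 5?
No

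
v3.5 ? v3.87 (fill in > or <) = <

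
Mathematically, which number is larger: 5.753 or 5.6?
5.753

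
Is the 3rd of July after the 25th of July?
No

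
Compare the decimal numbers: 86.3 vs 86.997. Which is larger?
86.997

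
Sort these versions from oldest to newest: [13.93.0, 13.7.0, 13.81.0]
[13.7.0, 13.81.0, 13.93.0]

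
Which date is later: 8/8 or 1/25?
8/8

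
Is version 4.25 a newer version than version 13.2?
No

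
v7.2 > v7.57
False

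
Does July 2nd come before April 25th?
No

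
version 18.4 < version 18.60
True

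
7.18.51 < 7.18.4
False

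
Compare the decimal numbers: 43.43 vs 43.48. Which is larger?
43.48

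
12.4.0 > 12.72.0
False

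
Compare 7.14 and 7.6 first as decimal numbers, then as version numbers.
As decimals: 7.14 < 7.6. As versions: v7.14 > v7.6 (minor version 14 > 6).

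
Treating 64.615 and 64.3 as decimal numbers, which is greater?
64.615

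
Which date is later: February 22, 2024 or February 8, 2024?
February 22, 2024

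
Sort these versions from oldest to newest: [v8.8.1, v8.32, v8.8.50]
[v8.8.1, v8.8.50, v8.32]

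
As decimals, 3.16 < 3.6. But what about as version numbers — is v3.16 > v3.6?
True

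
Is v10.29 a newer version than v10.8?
Yes. Version numbers are compared segment by segment as integers, not as decimals: minor version 29 > 8, so v10.29 > v10.8 (even though the decimal 10.29 < 10.8).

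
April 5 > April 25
False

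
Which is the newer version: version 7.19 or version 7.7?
version 7.19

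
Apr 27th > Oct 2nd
False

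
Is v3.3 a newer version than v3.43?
No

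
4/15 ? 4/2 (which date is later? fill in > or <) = >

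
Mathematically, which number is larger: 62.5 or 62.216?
62.5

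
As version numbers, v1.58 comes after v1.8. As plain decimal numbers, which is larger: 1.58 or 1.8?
1.8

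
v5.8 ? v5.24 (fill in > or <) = <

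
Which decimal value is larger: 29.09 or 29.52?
29.52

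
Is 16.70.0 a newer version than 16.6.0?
Yes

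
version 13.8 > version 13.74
False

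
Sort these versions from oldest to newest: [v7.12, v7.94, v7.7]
[v7.7, v7.12, v7.94]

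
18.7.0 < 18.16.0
True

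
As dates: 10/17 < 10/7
False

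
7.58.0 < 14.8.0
True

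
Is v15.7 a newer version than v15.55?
No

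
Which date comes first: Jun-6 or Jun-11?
Jun-6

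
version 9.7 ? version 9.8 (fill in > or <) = <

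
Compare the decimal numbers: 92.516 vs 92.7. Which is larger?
92.7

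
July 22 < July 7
False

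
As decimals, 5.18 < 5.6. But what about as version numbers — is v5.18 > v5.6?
True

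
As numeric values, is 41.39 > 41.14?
True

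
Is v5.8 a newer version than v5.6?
Yes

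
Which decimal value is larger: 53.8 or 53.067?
53.8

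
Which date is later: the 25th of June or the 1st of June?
the 25th of June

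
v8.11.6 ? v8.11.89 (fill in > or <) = <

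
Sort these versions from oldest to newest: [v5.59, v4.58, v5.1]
[v4.58, v5.1, v5.59]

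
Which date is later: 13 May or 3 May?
13 May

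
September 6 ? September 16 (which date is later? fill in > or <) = <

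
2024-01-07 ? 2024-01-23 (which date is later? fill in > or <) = <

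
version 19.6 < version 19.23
True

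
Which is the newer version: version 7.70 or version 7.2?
version 7.70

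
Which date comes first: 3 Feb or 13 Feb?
3 Feb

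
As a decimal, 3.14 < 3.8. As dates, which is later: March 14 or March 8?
March 14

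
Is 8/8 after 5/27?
Yes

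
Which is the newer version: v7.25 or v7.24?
v7.25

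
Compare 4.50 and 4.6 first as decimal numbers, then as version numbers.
As decimals: 4.50 < 4.6. As versions: v4.50 > v4.6 (minor version 50 > 6).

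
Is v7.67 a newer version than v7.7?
Yes. Version numbers are compared segment by segment as integers, not as decimals: minor version 67 > 7, so v7.67 > v7.7 (even though the decimal 7.67 < 7.7).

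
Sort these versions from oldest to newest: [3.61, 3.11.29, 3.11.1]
[3.11.1, 3.11.29, 3.61]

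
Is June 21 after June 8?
Yes. Day 21 comes after day 8 in June — this is a date comparison, not a decimal one (the decimal 6.21 would be smaller than 6.8).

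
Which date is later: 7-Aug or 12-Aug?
12-Aug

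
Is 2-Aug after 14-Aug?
No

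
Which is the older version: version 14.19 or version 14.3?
version 14.3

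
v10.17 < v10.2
False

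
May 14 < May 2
False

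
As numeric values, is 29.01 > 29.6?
False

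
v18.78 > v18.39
True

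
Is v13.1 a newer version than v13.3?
No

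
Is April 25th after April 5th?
Yes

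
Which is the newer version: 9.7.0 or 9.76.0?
9.76.0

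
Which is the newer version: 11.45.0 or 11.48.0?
11.48.0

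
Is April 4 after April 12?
No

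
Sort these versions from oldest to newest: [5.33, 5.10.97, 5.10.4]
[5.10.4, 5.10.97, 5.33]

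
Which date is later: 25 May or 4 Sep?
4 Sep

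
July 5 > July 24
False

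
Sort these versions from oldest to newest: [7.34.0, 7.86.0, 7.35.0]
[7.34.0, 7.35.0, 7.86.0]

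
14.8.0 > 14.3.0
True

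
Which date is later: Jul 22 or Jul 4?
Jul 22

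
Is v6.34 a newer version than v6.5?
Yes. Version numbers are compared segment by segment as integers, not as decimals: minor version 34 > 5, so v6.34 > v6.5 (even though the decimal 6.34 < 6.5).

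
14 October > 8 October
True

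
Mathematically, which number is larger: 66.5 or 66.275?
66.5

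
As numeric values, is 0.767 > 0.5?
True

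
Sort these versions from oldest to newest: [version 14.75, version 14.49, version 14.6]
[version 14.6, version 14.49, version 14.75]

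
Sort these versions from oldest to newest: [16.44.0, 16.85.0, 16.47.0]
[16.44.0, 16.47.0, 16.85.0]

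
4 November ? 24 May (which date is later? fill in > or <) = >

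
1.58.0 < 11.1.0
True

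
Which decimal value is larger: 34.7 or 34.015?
34.7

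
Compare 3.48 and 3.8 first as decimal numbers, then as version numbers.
As decimals: 3.48 < 3.8. As versions: v3.48 > v3.8 (minor version 48 > 8).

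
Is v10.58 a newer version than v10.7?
Yes. Version numbers are compared segment by segment as integers, not as decimals: minor version 58 > 7, so v10.58 > v10.7 (even though the decimal 10.58 < 10.7).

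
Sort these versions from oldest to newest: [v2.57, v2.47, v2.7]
[v2.7, v2.47, v2.57]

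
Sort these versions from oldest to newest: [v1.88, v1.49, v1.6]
[v1.6, v1.49, v1.88]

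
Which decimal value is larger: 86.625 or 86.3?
86.625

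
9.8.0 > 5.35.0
True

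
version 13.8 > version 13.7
True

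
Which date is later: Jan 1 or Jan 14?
Jan 14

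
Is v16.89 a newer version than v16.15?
Yes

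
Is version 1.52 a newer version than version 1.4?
Yes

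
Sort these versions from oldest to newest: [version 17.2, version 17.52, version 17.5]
[version 17.2, version 17.5, version 17.52]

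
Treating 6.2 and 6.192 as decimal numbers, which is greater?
6.2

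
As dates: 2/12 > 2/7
True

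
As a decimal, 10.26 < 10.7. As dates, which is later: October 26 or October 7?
October 26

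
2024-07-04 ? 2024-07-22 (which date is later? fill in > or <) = <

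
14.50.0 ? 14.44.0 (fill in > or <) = >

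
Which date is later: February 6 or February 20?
February 20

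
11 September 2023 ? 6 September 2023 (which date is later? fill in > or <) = >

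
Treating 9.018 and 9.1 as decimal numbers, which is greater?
9.1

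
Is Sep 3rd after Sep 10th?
No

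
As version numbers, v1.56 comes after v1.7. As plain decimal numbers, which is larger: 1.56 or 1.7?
1.7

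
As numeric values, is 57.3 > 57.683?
False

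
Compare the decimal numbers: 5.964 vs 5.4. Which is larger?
5.964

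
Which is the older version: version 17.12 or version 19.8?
version 17.12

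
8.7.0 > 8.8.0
False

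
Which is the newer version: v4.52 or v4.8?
v4.52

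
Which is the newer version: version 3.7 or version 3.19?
version 3.19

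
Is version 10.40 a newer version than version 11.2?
No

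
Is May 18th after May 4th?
Yes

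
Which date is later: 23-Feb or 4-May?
4-May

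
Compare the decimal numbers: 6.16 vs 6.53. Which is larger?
6.53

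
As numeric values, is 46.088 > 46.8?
False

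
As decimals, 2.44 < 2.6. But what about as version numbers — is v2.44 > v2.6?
True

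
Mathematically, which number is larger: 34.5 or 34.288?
34.5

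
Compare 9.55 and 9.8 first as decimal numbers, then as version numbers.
As decimals: 9.55 < 9.8. As versions: v9.55 > v9.8 (minor version 55 > 8).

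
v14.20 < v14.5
False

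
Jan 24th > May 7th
False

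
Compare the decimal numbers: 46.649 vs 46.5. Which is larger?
46.649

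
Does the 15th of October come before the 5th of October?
No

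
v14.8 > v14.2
True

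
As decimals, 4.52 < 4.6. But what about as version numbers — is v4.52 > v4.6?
True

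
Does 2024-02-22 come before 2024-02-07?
No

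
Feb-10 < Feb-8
False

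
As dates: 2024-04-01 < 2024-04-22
True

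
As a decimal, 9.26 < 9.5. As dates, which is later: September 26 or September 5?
September 26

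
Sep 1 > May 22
True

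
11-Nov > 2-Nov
True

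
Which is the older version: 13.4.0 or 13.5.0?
13.4.0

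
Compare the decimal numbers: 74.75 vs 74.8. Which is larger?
74.8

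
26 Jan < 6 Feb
True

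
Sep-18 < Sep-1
False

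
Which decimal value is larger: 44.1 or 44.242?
44.242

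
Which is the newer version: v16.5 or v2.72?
v16.5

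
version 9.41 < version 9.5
False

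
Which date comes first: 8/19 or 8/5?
8/5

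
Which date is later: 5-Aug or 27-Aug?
27-Aug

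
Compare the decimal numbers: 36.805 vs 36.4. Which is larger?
36.805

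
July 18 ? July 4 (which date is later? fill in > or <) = >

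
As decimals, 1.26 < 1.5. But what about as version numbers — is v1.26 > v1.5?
True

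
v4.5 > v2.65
True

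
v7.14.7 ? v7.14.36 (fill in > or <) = <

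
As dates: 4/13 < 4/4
False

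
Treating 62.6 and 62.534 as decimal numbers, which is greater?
62.6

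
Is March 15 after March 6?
Yes. Day 15 comes after day 6 in March — this is a date comparison, not a decimal one (the decimal 3.15 would be smaller than 3.6).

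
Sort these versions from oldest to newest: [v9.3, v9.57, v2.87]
[v2.87, v9.3, v9.57]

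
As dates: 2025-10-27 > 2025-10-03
True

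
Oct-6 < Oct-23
True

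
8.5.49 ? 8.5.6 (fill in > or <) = >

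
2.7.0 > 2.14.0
False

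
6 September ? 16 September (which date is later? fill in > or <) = <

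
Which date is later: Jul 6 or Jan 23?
Jul 6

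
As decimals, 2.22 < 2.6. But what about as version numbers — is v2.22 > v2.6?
True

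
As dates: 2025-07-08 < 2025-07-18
True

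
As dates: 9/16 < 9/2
False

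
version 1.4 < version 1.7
True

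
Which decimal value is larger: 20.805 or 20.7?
20.805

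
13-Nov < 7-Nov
False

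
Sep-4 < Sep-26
True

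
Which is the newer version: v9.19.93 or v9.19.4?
v9.19.93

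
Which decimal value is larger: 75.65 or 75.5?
75.65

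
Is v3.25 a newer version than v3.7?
Yes. Version numbers are compared segment by segment as integers, not as decimals: minor version 25 > 7, so v3.25 > v3.7 (even though the decimal 3.25 < 3.7).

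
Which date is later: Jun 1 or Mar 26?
Jun 1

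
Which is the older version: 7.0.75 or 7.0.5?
7.0.5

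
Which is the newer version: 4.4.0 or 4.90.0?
4.90.0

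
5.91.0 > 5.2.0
True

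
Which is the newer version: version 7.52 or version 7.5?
version 7.52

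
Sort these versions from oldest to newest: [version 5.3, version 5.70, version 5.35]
[version 5.3, version 5.35, version 5.70]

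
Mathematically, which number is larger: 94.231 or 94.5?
94.5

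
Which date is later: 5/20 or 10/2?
10/2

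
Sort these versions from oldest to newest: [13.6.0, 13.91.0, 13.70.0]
[13.6.0, 13.70.0, 13.91.0]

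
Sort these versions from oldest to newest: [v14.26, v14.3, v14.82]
[v14.3, v14.26, v14.82]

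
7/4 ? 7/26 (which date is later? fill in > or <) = <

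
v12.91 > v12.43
True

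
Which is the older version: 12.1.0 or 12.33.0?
12.1.0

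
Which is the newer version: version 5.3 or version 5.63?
version 5.63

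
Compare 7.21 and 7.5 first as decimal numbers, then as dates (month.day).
As decimals: 7.21 < 7.5. As dates: 7/21 is later than 7/5 (day 21 > day 5).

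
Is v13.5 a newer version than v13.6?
No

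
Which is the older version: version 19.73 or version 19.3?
version 19.3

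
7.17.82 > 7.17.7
True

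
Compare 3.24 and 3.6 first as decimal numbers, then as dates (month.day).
As decimals: 3.24 < 3.6. As dates: 3/24 is later than 3/6 (day 24 > day 6).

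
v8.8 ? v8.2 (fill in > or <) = >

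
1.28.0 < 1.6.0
False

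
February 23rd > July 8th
False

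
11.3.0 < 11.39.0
True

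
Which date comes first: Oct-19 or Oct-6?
Oct-6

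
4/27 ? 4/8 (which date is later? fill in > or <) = >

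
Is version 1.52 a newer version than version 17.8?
No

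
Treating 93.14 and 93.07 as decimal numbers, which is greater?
93.14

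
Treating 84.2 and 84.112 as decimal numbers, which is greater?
84.2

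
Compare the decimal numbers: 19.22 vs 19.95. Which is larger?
19.95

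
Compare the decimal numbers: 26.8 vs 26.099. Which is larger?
26.8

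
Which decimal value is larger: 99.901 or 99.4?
99.901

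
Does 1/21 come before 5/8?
Yes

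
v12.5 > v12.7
False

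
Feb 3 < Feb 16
True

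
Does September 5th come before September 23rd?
Yes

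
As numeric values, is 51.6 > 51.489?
True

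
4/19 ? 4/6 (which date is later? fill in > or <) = >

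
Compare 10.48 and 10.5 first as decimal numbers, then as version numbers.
As decimals: 10.48 < 10.5. As versions: v10.48 > v10.5 (minor version 48 > 5).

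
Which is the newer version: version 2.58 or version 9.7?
version 9.7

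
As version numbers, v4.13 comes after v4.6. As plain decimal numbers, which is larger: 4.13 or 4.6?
4.6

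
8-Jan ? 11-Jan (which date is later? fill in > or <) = <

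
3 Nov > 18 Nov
False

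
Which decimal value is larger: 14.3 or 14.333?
14.333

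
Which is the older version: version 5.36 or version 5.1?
version 5.1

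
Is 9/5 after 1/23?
Yes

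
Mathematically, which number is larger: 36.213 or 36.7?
36.7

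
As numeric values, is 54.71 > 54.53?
True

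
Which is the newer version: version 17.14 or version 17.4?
version 17.14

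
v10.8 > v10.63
False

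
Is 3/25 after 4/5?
No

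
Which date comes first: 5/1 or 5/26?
5/1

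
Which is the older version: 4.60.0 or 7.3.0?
4.60.0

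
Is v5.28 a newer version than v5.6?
Yes. Version numbers are compared segment by segment as integers, not as decimals: minor version 28 > 6, so v5.28 > v5.6 (even though the decimal 5.28 < 5.6).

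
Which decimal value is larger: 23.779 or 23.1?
23.779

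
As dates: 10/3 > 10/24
False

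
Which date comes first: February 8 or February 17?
February 8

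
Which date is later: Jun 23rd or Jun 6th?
Jun 23rd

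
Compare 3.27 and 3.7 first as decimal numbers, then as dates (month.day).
As decimals: 3.27 < 3.7. As dates: 3/27 is later than 3/7 (day 27 > day 7).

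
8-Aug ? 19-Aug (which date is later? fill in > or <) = <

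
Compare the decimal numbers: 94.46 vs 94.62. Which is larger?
94.62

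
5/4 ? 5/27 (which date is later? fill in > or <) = <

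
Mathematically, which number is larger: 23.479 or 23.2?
23.479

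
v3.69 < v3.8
False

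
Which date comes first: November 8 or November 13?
November 8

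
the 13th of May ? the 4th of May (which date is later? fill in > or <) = >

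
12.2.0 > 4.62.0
True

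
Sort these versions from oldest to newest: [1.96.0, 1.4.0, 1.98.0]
[1.4.0, 1.96.0, 1.98.0]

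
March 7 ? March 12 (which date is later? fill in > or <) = <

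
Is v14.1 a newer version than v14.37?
No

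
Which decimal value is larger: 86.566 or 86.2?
86.566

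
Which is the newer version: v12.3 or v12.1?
v12.3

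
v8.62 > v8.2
True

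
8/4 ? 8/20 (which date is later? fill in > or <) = <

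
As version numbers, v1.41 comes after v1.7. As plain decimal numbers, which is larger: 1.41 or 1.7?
1.7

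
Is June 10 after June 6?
Yes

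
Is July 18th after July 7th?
Yes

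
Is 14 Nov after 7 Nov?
Yes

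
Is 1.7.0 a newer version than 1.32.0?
No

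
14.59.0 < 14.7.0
False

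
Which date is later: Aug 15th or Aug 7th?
Aug 15th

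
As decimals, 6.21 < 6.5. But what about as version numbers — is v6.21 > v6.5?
True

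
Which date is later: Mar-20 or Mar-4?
Mar-20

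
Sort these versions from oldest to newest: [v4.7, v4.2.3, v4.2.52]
[v4.2.3, v4.2.52, v4.7]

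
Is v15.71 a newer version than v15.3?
Yes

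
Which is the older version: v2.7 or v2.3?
v2.3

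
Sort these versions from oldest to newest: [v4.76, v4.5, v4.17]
[v4.5, v4.17, v4.76]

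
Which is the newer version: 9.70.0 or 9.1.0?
9.70.0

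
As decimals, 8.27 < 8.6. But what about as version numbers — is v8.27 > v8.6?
True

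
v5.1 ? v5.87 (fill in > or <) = <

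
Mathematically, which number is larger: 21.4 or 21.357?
21.4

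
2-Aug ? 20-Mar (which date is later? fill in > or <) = >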